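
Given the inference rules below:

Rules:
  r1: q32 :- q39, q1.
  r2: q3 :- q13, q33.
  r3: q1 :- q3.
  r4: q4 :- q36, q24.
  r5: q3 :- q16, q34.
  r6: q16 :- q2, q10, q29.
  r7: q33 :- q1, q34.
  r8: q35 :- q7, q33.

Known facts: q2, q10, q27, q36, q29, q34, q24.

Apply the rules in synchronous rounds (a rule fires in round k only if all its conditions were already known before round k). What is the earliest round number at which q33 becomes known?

4

Round 1 fires r4, r6, giving q4, q16.
Round 2 fires r5, giving q3.
Round 3 fires r3, giving q1.
Round 4 fires r7, giving q33.
q33 first appears in round 4.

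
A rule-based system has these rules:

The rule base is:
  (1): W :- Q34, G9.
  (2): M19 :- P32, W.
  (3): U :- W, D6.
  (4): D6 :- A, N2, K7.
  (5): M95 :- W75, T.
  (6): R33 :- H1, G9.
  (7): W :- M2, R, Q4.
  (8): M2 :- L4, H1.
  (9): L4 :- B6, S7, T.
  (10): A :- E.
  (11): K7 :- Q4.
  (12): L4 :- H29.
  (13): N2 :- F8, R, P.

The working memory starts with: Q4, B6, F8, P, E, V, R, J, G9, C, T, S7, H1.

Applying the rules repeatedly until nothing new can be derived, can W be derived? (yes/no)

yes

[1] (6) [R33 :- H1, G9.]; (9) [L4 :- B6, S7, T.]; (10) [A :- E.]; (11) [K7 :- Q4.]; (13) [N2 :- F8, R, P.]. ⇒ new: R33, L4, A, K7, N2.
[2] (4) [D6 :- A, N2, K7.]; (8) [M2 :- L4, H1.]. ⇒ new: D6, M2.
[3] (7) [W :- M2, R, Q4.]. ⇒ new: W.
[4] (3) [U :- W, D6.]. ⇒ new: U.
W appears in round 3, so it is derivable.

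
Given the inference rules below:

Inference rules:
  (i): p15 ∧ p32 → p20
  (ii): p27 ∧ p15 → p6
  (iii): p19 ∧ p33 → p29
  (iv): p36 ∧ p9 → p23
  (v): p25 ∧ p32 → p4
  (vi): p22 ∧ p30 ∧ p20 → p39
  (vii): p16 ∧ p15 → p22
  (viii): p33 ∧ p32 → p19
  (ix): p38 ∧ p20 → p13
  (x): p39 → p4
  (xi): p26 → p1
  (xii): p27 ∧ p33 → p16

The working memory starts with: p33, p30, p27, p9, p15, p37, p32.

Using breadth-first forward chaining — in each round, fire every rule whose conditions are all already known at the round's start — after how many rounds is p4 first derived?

Round 1: (i) [p15 ∧ p32 → p20]; (ii) [p27 ∧ p15 → p6]; (viii) [p33 ∧ p32 → p19]; (xii) [p27 ∧ p33 → p16]. New: p20, p6, p19, p16.
Round 2: (iii) [p19 ∧ p33 → p29]; (vii) [p16 ∧ p15 → p22]. New: p29, p22.
Round 3: (vi) [p22 ∧ p30 ∧ p20 → p39]. New: p39.
Round 4: (x) [p39 → p4]. New: p4.
p4 first appears in round 4.

4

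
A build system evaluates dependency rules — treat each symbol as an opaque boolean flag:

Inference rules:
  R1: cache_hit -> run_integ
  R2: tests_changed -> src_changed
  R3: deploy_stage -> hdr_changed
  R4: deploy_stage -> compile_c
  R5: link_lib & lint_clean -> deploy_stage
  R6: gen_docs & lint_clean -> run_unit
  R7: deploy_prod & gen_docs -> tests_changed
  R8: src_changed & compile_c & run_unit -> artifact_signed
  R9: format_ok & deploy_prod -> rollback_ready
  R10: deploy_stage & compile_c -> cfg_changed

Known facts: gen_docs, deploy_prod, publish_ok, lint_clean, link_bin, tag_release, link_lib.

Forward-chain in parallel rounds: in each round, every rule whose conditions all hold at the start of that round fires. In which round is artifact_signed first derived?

Round 1: R5 [link_lib & lint_clean -> deploy_stage]; R6 [gen_docs & lint_clean -> run_unit]; R7 [deploy_prod & gen_docs -> tests_changed]. New: deploy_stage, run_unit, tests_changed.
Round 2: R2 [tests_changed -> src_changed]; R3 [deploy_stage -> hdr_changed]; R4 [deploy_stage -> compile_c]. New: src_changed, hdr_changed, compile_c.
Round 3: R8 [src_changed & compile_c & run_unit -> artifact_signed]; R10 [deploy_stage & compile_c -> cfg_changed]. New: artifact_signed, cfg_changed.
artifact_signed first appears in round 3.

3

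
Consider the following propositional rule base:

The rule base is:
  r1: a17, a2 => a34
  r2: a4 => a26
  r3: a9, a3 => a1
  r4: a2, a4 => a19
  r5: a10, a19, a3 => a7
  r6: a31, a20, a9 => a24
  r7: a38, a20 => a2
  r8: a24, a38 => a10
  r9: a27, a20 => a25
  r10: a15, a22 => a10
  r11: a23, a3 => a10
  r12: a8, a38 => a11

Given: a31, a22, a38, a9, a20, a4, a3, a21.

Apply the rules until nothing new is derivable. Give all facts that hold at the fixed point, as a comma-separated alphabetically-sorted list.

a1, a10, a19, a2, a20, a21, a22, a24, a26, a3, a31, a38, a4, a7, a9

Round 1: r2 [a4 => a26]; r3 [a9, a3 => a1]; r6 [a31, a20, a9 => a24]; r7 [a38, a20 => a2]. Adds a26, a1, a24, a2.
Round 2: r4 [a2, a4 => a19]; r8 [a24, a38 => a10]. Adds a19, a10.
Round 3: r5 [a10, a19, a3 => a7]. Adds a7.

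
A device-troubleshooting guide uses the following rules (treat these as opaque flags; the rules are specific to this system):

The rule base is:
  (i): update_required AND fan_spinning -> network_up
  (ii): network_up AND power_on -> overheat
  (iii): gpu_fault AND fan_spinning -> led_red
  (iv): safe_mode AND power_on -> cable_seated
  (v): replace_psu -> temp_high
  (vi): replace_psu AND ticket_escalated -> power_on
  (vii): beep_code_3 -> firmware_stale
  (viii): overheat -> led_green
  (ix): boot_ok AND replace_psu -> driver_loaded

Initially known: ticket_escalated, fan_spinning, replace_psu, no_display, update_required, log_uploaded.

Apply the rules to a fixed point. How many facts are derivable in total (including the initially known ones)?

[1] (i) [update_required AND fan_spinning -> network_up]; (v) [replace_psu -> temp_high]; (vi) [replace_psu AND ticket_escalated -> power_on]. ⇒ new: network_up, temp_high, power_on.
[2] (ii) [network_up AND power_on -> overheat]. ⇒ new: overheat.
[3] (viii) [overheat -> led_green]. ⇒ new: led_green.
Closure: {fan_spinning, led_green, log_uploaded, network_up, no_display, overheat, power_on, replace_psu, temp_high, ticket_escalated, update_required} — 11 facts.

11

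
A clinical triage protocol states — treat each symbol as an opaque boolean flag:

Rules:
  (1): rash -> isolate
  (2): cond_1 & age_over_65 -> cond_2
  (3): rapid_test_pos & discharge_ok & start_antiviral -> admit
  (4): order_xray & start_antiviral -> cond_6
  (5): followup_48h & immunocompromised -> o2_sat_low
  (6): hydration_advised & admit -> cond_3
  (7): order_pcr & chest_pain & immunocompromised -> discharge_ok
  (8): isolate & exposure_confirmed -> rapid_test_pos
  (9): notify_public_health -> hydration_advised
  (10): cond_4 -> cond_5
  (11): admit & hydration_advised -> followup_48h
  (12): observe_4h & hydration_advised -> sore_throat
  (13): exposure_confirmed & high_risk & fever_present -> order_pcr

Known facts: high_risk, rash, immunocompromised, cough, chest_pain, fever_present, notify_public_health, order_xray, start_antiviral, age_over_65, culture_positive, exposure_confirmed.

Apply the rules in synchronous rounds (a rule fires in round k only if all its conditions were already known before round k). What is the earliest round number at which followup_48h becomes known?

Round 1 fires (1), (4), (9), (13), giving isolate, cond_6, hydration_advised, order_pcr.
Round 2 fires (7), (8), giving discharge_ok, rapid_test_pos.
Round 3 fires (3), giving admit.
Round 4 fires (6), (11), giving cond_3, followup_48h.
followup_48h first appears in round 4.

4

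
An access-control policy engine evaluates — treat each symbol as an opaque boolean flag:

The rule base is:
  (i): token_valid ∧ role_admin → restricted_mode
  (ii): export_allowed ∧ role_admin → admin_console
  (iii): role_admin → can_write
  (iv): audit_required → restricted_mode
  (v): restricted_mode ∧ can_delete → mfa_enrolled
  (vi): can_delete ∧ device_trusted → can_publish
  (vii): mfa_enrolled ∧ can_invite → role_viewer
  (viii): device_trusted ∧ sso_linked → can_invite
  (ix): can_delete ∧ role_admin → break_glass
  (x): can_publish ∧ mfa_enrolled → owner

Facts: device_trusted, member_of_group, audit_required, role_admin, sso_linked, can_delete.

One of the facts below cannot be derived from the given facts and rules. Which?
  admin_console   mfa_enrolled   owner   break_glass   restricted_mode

[1] (iii) [role_admin → can_write]; (iv) [audit_required → restricted_mode]; (vi) [can_delete ∧ device_trusted → can_publish]; (viii) [device_trusted ∧ sso_linked → can_invite]; (ix) [can_delete ∧ role_admin → break_glass]. ⇒ new: can_write, restricted_mode, can_publish, can_invite, break_glass.
[2] (v) [restricted_mode ∧ can_delete → mfa_enrolled]. ⇒ new: mfa_enrolled.
[3] (vii) [mfa_enrolled ∧ can_invite → role_viewer]; (x) [can_publish ∧ mfa_enrolled → owner]. ⇒ new: role_viewer, owner.
Derived: owner (round 3), break_glass (round 1), restricted_mode (round 1), mfa_enrolled (round 2). admin_console never appears in any round.

admin_console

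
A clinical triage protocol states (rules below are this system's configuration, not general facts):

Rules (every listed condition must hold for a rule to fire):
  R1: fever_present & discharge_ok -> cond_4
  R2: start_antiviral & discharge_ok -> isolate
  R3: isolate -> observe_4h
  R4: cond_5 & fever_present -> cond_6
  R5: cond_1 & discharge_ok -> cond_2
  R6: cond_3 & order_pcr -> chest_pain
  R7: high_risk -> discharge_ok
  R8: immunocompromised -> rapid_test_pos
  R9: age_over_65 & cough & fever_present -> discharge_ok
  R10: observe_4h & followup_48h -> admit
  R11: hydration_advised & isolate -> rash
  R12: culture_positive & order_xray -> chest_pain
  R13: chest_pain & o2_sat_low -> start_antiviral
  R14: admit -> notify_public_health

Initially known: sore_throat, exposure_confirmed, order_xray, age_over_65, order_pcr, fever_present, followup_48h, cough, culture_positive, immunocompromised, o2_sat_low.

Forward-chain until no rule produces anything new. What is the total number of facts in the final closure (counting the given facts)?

[1] R8 [immunocompromised -> rapid_test_pos]; R9 [age_over_65 & cough & fever_present -> discharge_ok]; R12 [culture_positive & order_xray -> chest_pain]. ⇒ new: rapid_test_pos, discharge_ok, chest_pain.
[2] R1 [fever_present & discharge_ok -> cond_4]; R13 [chest_pain & o2_sat_low -> start_antiviral]. ⇒ new: cond_4, start_antiviral.
[3] R2 [start_antiviral & discharge_ok -> isolate]. ⇒ new: isolate.
[4] R3 [isolate -> observe_4h]. ⇒ new: observe_4h.
[5] R10 [observe_4h & followup_48h -> admit]. ⇒ new: admit.
[6] R14 [admit -> notify_public_health]. ⇒ new: notify_public_health.
Closure: {admit, age_over_65, chest_pain, cond_4, cough, culture_positive, discharge_ok, exposure_confirmed, fever_present, followup_48h, immunocompromised, isolate, notify_public_health, o2_sat_low, observe_4h, order_pcr, order_xray, rapid_test_pos, sore_throat, start_antiviral} — 20 facts.

20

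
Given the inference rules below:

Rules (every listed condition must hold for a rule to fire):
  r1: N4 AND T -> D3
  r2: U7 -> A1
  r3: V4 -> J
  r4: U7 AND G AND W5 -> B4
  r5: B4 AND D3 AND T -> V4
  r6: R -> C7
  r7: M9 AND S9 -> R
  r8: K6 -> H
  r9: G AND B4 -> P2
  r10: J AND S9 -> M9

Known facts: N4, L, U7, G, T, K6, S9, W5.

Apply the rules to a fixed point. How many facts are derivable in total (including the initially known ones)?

Round 1: r1 [N4 AND T -> D3]; r2 [U7 -> A1]; r4 [U7 AND G AND W5 -> B4]; r8 [K6 -> H]. New: D3, A1, B4, H.
Round 2: r5 [B4 AND D3 AND T -> V4]; r9 [G AND B4 -> P2]. New: V4, P2.
Round 3: r3 [V4 -> J]. New: J.
Round 4: r10 [J AND S9 -> M9]. New: M9.
Round 5: r7 [M9 AND S9 -> R]. New: R.
Round 6: r6 [R -> C7]. New: C7.
Closure: {A1, B4, C7, D3, G, H, J, K6, L, M9, N4, P2, R, S9, T, U7, V4, W5} — 18 facts.

18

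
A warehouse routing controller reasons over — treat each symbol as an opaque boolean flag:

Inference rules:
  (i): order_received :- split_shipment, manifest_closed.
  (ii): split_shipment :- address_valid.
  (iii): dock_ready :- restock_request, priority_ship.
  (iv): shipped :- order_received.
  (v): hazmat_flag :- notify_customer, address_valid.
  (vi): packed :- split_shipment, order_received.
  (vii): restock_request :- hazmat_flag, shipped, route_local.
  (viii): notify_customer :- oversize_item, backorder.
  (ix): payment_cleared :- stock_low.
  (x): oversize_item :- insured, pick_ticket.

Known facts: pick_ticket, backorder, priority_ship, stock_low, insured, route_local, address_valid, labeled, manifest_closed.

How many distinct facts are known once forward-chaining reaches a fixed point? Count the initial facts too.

19

Round 1: (ii) [split_shipment :- address_valid.]; (ix) [payment_cleared :- stock_low.]; (x) [oversize_item :- insured, pick_ticket.]. Adds split_shipment, payment_cleared, oversize_item.
Round 2: (i) [order_received :- split_shipment, manifest_closed.]; (viii) [notify_customer :- oversize_item, backorder.]. Adds order_received, notify_customer.
Round 3: (iv) [shipped :- order_received.]; (v) [hazmat_flag :- notify_customer, address_valid.]; (vi) [packed :- split_shipment, order_received.]. Adds shipped, hazmat_flag, packed.
Round 4: (vii) [restock_request :- hazmat_flag, shipped, route_local.]. Adds restock_request.
Round 5: (iii) [dock_ready :- restock_request, priority_ship.]. Adds dock_ready.
Closure: {address_valid, backorder, dock_ready, hazmat_flag, insured, labeled, manifest_closed, notify_customer, order_received, oversize_item, packed, payment_cleared, pick_ticket, priority_ship, restock_request, route_local, shipped, split_shipment, stock_low} — 19 facts.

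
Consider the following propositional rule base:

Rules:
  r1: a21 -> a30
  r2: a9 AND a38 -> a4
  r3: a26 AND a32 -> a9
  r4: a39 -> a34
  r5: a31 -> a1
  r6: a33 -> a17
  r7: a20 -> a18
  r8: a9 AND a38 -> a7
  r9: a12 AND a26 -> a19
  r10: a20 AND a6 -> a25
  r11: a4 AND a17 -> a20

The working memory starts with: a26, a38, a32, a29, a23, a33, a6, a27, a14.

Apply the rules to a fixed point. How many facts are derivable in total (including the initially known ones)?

Round 1: r3 [a26 AND a32 -> a9]; r6 [a33 -> a17]. Adds a9, a17.
Round 2: r2 [a9 AND a38 -> a4]; r8 [a9 AND a38 -> a7]. Adds a4, a7.
Round 3: r11 [a4 AND a17 -> a20]. Adds a20.
Round 4: r7 [a20 -> a18]; r10 [a20 AND a6 -> a25]. Adds a18, a25.
Closure: {a14, a17, a18, a20, a23, a25, a26, a27, a29, a32, a33, a38, a4, a6, a7, a9} — 16 facts.

16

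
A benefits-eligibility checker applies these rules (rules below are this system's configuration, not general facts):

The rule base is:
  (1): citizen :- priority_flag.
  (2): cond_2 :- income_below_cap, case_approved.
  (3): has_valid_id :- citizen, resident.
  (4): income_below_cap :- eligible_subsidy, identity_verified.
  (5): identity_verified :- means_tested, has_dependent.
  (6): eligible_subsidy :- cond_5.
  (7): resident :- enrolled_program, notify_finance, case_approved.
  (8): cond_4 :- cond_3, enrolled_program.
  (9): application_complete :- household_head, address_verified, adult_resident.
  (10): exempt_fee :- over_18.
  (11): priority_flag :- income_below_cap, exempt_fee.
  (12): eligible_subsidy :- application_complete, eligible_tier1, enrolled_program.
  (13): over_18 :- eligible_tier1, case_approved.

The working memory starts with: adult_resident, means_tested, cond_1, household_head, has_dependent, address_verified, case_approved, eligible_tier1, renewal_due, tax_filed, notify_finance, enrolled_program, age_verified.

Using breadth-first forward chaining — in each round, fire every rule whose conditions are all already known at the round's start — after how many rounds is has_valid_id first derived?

6

[1] (5) [identity_verified :- means_tested, has_dependent.]; (7) [resident :- enrolled_program, notify_finance, case_approved.]; (9) [application_complete :- household_head, address_verified, adult_resident.]; (13) [over_18 :- eligible_tier1, case_approved.]. ⇒ new: identity_verified, resident, application_complete, over_18.
[2] (10) [exempt_fee :- over_18.]; (12) [eligible_subsidy :- application_complete, eligible_tier1, enrolled_program.]. ⇒ new: exempt_fee, eligible_subsidy.
[3] (4) [income_below_cap :- eligible_subsidy, identity_verified.]. ⇒ new: income_below_cap.
[4] (2) [cond_2 :- income_below_cap, case_approved.]; (11) [priority_flag :- income_below_cap, exempt_fee.]. ⇒ new: cond_2, priority_flag.
[5] (1) [citizen :- priority_flag.]. ⇒ new: citizen.
[6] (3) [has_valid_id :- citizen, resident.]. ⇒ new: has_valid_id.
has_valid_id first appears in round 6.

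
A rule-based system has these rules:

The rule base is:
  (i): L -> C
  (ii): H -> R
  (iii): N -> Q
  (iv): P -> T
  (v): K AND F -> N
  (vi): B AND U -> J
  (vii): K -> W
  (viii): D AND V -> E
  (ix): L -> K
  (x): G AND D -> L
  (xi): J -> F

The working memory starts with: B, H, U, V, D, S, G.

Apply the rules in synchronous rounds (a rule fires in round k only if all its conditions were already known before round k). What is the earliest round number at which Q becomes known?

[1] (ii) [H -> R]; (vi) [B AND U -> J]; (viii) [D AND V -> E]; (x) [G AND D -> L]. ⇒ new: R, J, E, L.
[2] (i) [L -> C]; (ix) [L -> K]; (xi) [J -> F]. ⇒ new: C, K, F.
[3] (v) [K AND F -> N]; (vii) [K -> W]. ⇒ new: N, W.
[4] (iii) [N -> Q]. ⇒ new: Q.
Q first appears in round 4.

4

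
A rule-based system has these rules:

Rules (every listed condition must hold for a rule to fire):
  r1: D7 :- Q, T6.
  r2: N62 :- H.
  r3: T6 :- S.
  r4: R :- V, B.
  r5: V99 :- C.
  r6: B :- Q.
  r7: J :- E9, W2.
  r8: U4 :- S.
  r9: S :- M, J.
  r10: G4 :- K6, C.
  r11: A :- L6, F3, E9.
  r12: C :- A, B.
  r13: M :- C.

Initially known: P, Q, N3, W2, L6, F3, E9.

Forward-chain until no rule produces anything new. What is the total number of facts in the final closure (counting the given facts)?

Round 1 — r6, r7, r11, derive B, J, A.
Round 2 — r12, derive C.
Round 3 — r5, r13, derive V99, M.
Round 4 — r9, derive S.
Round 5 — r3, r8, derive T6, U4.
Round 6 — r1, derive D7.
Closure: {A, B, C, D7, E9, F3, J, L6, M, N3, P, Q, S, T6, U4, V99, W2} — 17 facts.

17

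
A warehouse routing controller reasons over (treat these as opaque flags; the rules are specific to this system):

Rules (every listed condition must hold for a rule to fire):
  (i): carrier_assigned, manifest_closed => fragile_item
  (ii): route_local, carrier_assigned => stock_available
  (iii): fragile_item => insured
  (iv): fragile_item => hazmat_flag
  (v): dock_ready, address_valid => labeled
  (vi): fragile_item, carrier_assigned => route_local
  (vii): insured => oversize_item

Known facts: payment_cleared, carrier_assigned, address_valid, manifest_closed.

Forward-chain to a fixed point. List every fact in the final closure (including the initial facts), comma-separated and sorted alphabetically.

address_valid, carrier_assigned, fragile_item, hazmat_flag, insured, manifest_closed, oversize_item, payment_cleared, route_local, stock_available

Round 1 fires (i), giving fragile_item.
Round 2 fires (iii), (iv), (vi), giving insured, hazmat_flag, route_local.
Round 3 fires (ii), (vii), giving stock_available, oversize_item.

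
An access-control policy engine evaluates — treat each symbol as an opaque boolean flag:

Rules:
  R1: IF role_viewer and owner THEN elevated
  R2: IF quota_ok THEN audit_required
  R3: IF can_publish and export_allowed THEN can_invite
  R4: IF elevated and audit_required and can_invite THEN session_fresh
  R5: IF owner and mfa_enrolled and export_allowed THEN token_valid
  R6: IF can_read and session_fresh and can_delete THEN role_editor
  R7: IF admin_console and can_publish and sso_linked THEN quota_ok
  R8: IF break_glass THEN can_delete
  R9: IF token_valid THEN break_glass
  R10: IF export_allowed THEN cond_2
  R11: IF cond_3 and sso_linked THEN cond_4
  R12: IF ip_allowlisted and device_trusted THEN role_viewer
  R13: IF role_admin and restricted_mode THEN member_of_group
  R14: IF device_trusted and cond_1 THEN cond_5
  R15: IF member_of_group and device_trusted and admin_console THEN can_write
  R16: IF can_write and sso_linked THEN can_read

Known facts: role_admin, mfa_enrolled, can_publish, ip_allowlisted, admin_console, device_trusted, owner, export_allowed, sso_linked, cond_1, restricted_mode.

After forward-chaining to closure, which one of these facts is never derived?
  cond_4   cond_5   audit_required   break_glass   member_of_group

Round 1 — R3, R5, R7, R10, R12, R13, R14, derive can_invite, token_valid, quota_ok, cond_2, role_viewer, member_of_group, cond_5.
Round 2 — R1, R2, R9, R15, derive elevated, audit_required, break_glass, can_write.
Round 3 — R4, R8, R16, derive session_fresh, can_delete, can_read.
Round 4 — R6, derive role_editor.
Derived: audit_required (round 2), cond_5 (round 1), member_of_group (round 1), break_glass (round 2). cond_4 never appears in any round.

cond_4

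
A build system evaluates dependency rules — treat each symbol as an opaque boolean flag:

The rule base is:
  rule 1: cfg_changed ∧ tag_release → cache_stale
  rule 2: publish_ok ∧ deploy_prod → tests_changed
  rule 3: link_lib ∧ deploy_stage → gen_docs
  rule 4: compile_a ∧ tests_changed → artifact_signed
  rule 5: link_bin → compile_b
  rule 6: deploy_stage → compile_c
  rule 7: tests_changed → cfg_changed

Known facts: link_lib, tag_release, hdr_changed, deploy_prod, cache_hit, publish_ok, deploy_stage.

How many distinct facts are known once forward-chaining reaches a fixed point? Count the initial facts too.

Round 1 fires rule 2, rule 3, rule 6, giving tests_changed, gen_docs, compile_c.
Round 2 fires rule 7, giving cfg_changed.
Round 3 fires rule 1, giving cache_stale.
Closure: {cache_hit, cache_stale, cfg_changed, compile_c, deploy_prod, deploy_stage, gen_docs, hdr_changed, link_lib, publish_ok, tag_release, tests_changed} — 12 facts.

12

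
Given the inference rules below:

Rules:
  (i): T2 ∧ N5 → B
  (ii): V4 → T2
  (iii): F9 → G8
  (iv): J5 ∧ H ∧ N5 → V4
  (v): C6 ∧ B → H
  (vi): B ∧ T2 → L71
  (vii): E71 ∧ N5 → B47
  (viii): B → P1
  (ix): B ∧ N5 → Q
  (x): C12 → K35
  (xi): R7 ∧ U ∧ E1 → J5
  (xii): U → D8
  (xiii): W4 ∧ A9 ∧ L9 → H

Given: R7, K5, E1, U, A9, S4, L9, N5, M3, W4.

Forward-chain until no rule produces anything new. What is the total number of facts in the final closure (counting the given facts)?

Round 1: (xi) [R7 ∧ U ∧ E1 → J5]; (xii) [U → D8]; (xiii) [W4 ∧ A9 ∧ L9 → H]. New: J5, D8, H.
Round 2: (iv) [J5 ∧ H ∧ N5 → V4]. New: V4.
Round 3: (ii) [V4 → T2]. New: T2.
Round 4: (i) [T2 ∧ N5 → B]. New: B.
Round 5: (vi) [B ∧ T2 → L71]; (viii) [B → P1]; (ix) [B ∧ N5 → Q]. New: L71, P1, Q.
Closure: {A9, B, D8, E1, H, J5, K5, L71, L9, M3, N5, P1, Q, R7, S4, T2, U, V4, W4} — 19 facts.

19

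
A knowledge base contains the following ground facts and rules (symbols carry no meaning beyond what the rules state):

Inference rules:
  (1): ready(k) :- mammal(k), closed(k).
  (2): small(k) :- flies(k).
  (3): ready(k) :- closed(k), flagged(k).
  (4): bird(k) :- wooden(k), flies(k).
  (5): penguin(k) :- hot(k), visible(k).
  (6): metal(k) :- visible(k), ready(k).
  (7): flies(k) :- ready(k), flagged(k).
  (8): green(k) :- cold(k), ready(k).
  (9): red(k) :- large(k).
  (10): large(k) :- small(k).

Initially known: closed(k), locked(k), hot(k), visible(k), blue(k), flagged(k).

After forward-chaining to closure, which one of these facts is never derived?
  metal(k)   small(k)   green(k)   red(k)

Round 1 fires (3), (5), giving ready(k), penguin(k).
Round 2 fires (6), (7), giving metal(k), flies(k).
Round 3 fires (2), giving small(k).
Round 4 fires (10), giving large(k).
Round 5 fires (9), giving red(k).
Derived: metal(k) (round 2), red(k) (round 5), small(k) (round 3). green(k) never appears in any round.

green(k)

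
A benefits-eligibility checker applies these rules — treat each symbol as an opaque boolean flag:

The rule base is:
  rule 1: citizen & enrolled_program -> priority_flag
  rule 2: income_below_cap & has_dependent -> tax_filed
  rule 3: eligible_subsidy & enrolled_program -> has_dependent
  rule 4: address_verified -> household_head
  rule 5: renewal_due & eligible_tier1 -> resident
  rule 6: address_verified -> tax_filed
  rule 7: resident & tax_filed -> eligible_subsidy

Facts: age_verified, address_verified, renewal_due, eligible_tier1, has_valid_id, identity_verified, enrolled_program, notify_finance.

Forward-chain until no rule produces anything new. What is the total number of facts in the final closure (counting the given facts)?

13

Round 1 fires rule 4, rule 5, rule 6, giving household_head, resident, tax_filed.
Round 2 fires rule 7, giving eligible_subsidy.
Round 3 fires rule 3, giving has_dependent.
Closure: {address_verified, age_verified, eligible_subsidy, eligible_tier1, enrolled_program, has_dependent, has_valid_id, household_head, identity_verified, notify_finance, renewal_due, resident, tax_filed} — 13 facts.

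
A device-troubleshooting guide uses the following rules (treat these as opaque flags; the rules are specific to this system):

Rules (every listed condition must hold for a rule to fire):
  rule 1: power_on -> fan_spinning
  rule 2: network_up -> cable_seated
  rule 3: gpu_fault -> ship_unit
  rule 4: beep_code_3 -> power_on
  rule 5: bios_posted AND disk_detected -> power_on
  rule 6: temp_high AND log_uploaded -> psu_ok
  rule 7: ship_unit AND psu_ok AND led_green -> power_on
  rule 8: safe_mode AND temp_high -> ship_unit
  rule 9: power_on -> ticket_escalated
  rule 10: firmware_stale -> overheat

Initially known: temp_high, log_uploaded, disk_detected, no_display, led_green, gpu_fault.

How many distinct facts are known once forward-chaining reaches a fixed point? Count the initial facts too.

Round 1: rule 3 [gpu_fault -> ship_unit]; rule 6 [temp_high AND log_uploaded -> psu_ok]. Adds ship_unit, psu_ok.
Round 2: rule 7 [ship_unit AND psu_ok AND led_green -> power_on]. Adds power_on.
Round 3: rule 1 [power_on -> fan_spinning]; rule 9 [power_on -> ticket_escalated]. Adds fan_spinning, ticket_escalated.
Closure: {disk_detected, fan_spinning, gpu_fault, led_green, log_uploaded, no_display, power_on, psu_ok, ship_unit, temp_high, ticket_escalated} — 11 facts.

11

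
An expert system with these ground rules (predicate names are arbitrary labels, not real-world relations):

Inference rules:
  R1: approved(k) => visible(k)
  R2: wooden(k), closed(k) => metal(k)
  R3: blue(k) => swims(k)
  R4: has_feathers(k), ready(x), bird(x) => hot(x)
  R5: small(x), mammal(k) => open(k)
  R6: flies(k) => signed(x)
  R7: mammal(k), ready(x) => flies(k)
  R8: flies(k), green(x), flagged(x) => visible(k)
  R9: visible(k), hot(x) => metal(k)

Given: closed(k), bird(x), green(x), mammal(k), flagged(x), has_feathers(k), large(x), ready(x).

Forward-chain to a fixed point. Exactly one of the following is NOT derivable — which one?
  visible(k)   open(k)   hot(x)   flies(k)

open(k)

Round 1 fires R4, R7, giving hot(x), flies(k).
Round 2 fires R6, R8, giving signed(x), visible(k).
Round 3 fires R9, giving metal(k).
Derived: flies(k) (round 1), visible(k) (round 2), hot(x) (round 1). open(k) never appears in any round.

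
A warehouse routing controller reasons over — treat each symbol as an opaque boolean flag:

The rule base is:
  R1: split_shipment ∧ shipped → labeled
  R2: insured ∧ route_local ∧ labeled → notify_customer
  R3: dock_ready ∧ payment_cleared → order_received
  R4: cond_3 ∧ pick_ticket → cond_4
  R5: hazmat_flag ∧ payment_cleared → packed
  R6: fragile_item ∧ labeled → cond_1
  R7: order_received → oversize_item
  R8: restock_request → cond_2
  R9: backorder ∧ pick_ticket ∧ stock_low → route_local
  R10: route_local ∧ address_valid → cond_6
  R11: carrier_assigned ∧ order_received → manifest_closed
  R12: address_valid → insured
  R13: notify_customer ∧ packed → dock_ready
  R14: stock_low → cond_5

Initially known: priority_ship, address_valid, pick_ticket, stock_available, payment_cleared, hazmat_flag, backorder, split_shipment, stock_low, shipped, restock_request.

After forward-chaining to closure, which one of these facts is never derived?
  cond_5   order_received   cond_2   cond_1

Round 1: R1 [split_shipment ∧ shipped → labeled]; R5 [hazmat_flag ∧ payment_cleared → packed]; R8 [restock_request → cond_2]; R9 [backorder ∧ pick_ticket ∧ stock_low → route_local]; R12 [address_valid → insured]; R14 [stock_low → cond_5]. Adds labeled, packed, cond_2, route_local, insured, cond_5.
Round 2: R2 [insured ∧ route_local ∧ labeled → notify_customer]; R10 [route_local ∧ address_valid → cond_6]. Adds notify_customer, cond_6.
Round 3: R13 [notify_customer ∧ packed → dock_ready]. Adds dock_ready.
Round 4: R3 [dock_ready ∧ payment_cleared → order_received]. Adds order_received.
Round 5: R7 [order_received → oversize_item]. Adds oversize_item.
Derived: cond_5 (round 1), order_received (round 4), cond_2 (round 1). cond_1 never appears in any round.

cond_1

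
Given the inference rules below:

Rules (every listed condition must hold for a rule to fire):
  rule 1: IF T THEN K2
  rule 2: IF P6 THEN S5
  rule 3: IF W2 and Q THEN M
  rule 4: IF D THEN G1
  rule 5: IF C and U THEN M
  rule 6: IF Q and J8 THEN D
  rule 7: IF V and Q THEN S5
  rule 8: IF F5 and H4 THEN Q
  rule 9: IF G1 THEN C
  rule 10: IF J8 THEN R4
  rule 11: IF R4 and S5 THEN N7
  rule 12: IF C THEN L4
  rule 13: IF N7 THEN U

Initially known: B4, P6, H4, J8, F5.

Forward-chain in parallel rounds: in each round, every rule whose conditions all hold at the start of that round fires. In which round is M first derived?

Round 1: rule 2 [IF P6 THEN S5]; rule 8 [IF F5 and H4 THEN Q]; rule 10 [IF J8 THEN R4]. Adds S5, Q, R4.
Round 2: rule 6 [IF Q and J8 THEN D]; rule 11 [IF R4 and S5 THEN N7]. Adds D, N7.
Round 3: rule 4 [IF D THEN G1]; rule 13 [IF N7 THEN U]. Adds G1, U.
Round 4: rule 9 [IF G1 THEN C]. Adds C.
Round 5: rule 5 [IF C and U THEN M]; rule 12 [IF C THEN L4]. Adds M, L4.
M first appears in round 5.

5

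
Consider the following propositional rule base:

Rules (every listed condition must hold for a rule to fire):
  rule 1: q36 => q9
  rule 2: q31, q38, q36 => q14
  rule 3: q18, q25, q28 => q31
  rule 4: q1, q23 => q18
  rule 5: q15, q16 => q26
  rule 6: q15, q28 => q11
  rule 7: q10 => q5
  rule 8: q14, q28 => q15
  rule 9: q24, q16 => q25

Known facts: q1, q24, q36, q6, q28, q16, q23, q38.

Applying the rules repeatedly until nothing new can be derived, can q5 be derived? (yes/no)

Round 1: rule 1 [q36 => q9]; rule 4 [q1, q23 => q18]; rule 9 [q24, q16 => q25]. New: q9, q18, q25.
Round 2: rule 3 [q18, q25, q28 => q31]. New: q31.
Round 3: rule 2 [q31, q38, q36 => q14]. New: q14.
Round 4: rule 8 [q14, q28 => q15]. New: q15.
Round 5: rule 5 [q15, q16 => q26]; rule 6 [q15, q28 => q11]. New: q26, q11.
Fixed point reached. q5 is concluded only by rule 7; rule 7 needs q10 (never derived).

no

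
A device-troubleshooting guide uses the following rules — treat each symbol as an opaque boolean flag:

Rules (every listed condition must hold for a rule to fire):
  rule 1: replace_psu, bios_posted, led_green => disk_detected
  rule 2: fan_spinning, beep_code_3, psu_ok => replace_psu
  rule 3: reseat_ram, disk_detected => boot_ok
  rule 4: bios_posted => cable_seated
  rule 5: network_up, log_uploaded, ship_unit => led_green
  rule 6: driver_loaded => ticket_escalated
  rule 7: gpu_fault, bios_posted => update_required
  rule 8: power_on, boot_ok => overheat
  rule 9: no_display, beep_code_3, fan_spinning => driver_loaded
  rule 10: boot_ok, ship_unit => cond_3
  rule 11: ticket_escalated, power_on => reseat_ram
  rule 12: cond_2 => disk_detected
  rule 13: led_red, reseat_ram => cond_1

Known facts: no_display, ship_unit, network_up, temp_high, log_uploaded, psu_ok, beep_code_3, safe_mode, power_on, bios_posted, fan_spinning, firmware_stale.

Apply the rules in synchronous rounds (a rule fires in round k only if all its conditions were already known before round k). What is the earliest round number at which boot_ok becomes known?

Round 1: rule 2 [fan_spinning, beep_code_3, psu_ok => replace_psu]; rule 4 [bios_posted => cable_seated]; rule 5 [network_up, log_uploaded, ship_unit => led_green]; rule 9 [no_display, beep_code_3, fan_spinning => driver_loaded]. Adds replace_psu, cable_seated, led_green, driver_loaded.
Round 2: rule 1 [replace_psu, bios_posted, led_green => disk_detected]; rule 6 [driver_loaded => ticket_escalated]. Adds disk_detected, ticket_escalated.
Round 3: rule 11 [ticket_escalated, power_on => reseat_ram]. Adds reseat_ram.
Round 4: rule 3 [reseat_ram, disk_detected => boot_ok]. Adds boot_ok.
boot_ok first appears in round 4.

4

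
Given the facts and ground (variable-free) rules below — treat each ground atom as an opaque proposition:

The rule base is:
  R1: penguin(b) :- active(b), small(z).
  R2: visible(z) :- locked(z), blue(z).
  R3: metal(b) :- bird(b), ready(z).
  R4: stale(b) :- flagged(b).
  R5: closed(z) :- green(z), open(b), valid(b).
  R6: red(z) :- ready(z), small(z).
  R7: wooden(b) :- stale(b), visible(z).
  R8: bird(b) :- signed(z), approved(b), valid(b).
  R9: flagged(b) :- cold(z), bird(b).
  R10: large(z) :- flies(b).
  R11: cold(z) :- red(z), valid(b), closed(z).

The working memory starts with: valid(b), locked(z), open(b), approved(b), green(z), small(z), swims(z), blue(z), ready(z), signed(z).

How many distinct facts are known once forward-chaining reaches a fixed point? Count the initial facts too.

19

Round 1: R2 [visible(z) :- locked(z), blue(z).]; R5 [closed(z) :- green(z), open(b), valid(b).]; R6 [red(z) :- ready(z), small(z).]; R8 [bird(b) :- signed(z), approved(b), valid(b).]. New: visible(z), closed(z), red(z), bird(b).
Round 2: R3 [metal(b) :- bird(b), ready(z).]; R11 [cold(z) :- red(z), valid(b), closed(z).]. New: metal(b), cold(z).
Round 3: R9 [flagged(b) :- cold(z), bird(b).]. New: flagged(b).
Round 4: R4 [stale(b) :- flagged(b).]. New: stale(b).
Round 5: R7 [wooden(b) :- stale(b), visible(z).]. New: wooden(b).
Closure: {approved(b), bird(b), blue(z), closed(z), cold(z), flagged(b), green(z), locked(z), metal(b), open(b), ready(z), red(z), signed(z), small(z), stale(b), swims(z), valid(b), visible(z), wooden(b)} — 19 facts.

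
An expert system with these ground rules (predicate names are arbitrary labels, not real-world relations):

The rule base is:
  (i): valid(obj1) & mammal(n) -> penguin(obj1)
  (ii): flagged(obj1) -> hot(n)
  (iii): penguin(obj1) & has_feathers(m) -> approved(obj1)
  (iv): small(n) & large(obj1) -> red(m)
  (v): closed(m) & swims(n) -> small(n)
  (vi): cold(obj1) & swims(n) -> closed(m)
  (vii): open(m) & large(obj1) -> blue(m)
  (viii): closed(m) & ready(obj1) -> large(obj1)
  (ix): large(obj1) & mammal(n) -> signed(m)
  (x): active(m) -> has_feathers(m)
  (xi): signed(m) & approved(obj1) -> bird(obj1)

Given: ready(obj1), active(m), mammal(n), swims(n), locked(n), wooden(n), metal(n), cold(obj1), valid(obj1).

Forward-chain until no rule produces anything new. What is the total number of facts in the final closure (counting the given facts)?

Round 1 — (i), (vi), (x), derive penguin(obj1), closed(m), has_feathers(m).
Round 2 — (iii), (v), (viii), derive approved(obj1), small(n), large(obj1).
Round 3 — (iv), (ix), derive red(m), signed(m).
Round 4 — (xi), derive bird(obj1).
Closure: {active(m), approved(obj1), bird(obj1), closed(m), cold(obj1), has_feathers(m), large(obj1), locked(n), mammal(n), metal(n), penguin(obj1), ready(obj1), red(m), signed(m), small(n), swims(n), valid(obj1), wooden(n)} — 18 facts.

18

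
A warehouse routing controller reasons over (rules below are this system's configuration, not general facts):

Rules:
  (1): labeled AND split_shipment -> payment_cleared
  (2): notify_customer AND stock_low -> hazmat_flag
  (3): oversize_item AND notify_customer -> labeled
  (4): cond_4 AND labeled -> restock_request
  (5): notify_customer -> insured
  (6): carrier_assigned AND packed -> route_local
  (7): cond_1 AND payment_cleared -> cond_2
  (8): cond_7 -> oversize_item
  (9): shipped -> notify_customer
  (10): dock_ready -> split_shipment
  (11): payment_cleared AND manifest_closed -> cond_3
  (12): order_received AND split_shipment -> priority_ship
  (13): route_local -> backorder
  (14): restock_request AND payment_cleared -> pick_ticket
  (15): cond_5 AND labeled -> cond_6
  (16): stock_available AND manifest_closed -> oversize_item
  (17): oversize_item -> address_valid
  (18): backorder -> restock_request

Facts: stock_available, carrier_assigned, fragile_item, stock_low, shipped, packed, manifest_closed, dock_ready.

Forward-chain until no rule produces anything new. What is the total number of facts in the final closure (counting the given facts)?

21

Round 1: (6) [carrier_assigned AND packed -> route_local]; (9) [shipped -> notify_customer]; (10) [dock_ready -> split_shipment]; (16) [stock_available AND manifest_closed -> oversize_item]. Adds route_local, notify_customer, split_shipment, oversize_item.
Round 2: (2) [notify_customer AND stock_low -> hazmat_flag]; (3) [oversize_item AND notify_customer -> labeled]; (5) [notify_customer -> insured]; (13) [route_local -> backorder]; (17) [oversize_item -> address_valid]. Adds hazmat_flag, labeled, insured, backorder, address_valid.
Round 3: (1) [labeled AND split_shipment -> payment_cleared]; (18) [backorder -> restock_request]. Adds payment_cleared, restock_request.
Round 4: (11) [payment_cleared AND manifest_closed -> cond_3]; (14) [restock_request AND payment_cleared -> pick_ticket]. Adds cond_3, pick_ticket.
Closure: {address_valid, backorder, carrier_assigned, cond_3, dock_ready, fragile_item, hazmat_flag, insured, labeled, manifest_closed, notify_customer, oversize_item, packed, payment_cleared, pick_ticket, restock_request, route_local, shipped, split_shipment, stock_available, stock_low} — 21 facts.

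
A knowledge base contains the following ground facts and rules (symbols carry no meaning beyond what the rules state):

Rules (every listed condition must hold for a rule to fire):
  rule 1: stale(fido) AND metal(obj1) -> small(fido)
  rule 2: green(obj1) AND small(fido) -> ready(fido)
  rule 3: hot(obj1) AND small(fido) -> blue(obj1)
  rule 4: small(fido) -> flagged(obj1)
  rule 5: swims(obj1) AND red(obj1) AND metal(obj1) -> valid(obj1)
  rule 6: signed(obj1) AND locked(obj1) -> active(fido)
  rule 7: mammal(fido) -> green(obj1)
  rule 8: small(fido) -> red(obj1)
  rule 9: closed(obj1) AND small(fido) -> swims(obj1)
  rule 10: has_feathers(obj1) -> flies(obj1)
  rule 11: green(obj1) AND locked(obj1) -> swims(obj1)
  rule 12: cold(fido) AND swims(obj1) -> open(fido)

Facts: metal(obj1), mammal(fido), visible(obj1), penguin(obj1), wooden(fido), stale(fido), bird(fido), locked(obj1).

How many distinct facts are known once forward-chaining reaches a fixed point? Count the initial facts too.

15

Round 1 fires rule 1, rule 7, giving small(fido), green(obj1).
Round 2 fires rule 2, rule 4, rule 8, rule 11, giving ready(fido), flagged(obj1), red(obj1), swims(obj1).
Round 3 fires rule 5, giving valid(obj1).
Closure: {bird(fido), flagged(obj1), green(obj1), locked(obj1), mammal(fido), metal(obj1), penguin(obj1), ready(fido), red(obj1), small(fido), stale(fido), swims(obj1), valid(obj1), visible(obj1), wooden(fido)} — 15 facts.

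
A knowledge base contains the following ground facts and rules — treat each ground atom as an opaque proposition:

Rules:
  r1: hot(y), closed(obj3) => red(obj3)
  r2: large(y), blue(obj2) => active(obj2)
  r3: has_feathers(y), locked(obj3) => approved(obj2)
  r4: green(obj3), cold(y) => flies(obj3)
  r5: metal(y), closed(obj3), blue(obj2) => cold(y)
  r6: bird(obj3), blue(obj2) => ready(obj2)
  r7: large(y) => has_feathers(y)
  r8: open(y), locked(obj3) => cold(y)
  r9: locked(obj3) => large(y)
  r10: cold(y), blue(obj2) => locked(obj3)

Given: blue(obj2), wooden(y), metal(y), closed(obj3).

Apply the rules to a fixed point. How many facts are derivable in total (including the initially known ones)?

Round 1: r5 [metal(y), closed(obj3), blue(obj2) => cold(y)]. New: cold(y).
Round 2: r10 [cold(y), blue(obj2) => locked(obj3)]. New: locked(obj3).
Round 3: r9 [locked(obj3) => large(y)]. New: large(y).
Round 4: r2 [large(y), blue(obj2) => active(obj2)]; r7 [large(y) => has_feathers(y)]. New: active(obj2), has_feathers(y).
Round 5: r3 [has_feathers(y), locked(obj3) => approved(obj2)]. New: approved(obj2).
Closure: {active(obj2), approved(obj2), blue(obj2), closed(obj3), cold(y), has_feathers(y), large(y), locked(obj3), metal(y), wooden(y)} — 10 facts.

10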